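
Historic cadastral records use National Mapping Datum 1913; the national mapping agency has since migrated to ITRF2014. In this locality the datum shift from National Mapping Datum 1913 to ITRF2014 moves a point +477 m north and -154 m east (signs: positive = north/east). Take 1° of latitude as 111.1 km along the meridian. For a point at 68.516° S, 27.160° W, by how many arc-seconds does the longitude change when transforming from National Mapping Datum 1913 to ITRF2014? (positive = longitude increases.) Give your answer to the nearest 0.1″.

Δλ = -13.6″

At latitude -68.516°, cos φ = 0.366241.
1° of longitude at this latitude = 111.1 × cos φ = 40.69 km, so Δλ = -154.0 / 40689.4 = -0.0037848° = -13.625″.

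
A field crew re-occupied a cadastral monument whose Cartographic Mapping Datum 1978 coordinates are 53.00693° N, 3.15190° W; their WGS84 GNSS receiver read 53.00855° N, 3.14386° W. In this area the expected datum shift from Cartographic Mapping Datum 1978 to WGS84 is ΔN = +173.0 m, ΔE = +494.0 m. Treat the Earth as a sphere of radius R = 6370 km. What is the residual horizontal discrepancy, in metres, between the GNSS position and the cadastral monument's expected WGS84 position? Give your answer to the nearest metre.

44 m

Observed coordinate differences: Δφ = +0.00162°, Δλ = +0.00804°.
Converting to metres (1° lat = 111177 m, cos φ = 0.601718): observed ΔN = 180.1 m, observed ΔE = 537.9 m.
Subtracting the expected shift leaves a residual of 180.1 − (173.0) = 7.1 m north and 537.9 − (494.0) = 43.9 m east.
Residual distance = √(7.1² + 43.9²) = 44.4 m.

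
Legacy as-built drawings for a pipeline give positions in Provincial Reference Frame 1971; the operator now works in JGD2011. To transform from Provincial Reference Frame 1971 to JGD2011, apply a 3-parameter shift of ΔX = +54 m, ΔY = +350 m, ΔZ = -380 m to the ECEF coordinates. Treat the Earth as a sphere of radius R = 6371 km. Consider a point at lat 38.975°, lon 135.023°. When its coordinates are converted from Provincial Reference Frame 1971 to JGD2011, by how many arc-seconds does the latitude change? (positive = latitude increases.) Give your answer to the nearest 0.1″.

Δφ = -13.8″

sin φ = 0.628981, cos φ = 0.777420, sin λ = 0.706823, cos λ = -0.707391.
North component: ΔN = −sin φ cos λ·ΔX − sin φ sin λ·ΔY + cos φ·ΔZ = −(0.628981)(-0.707391)(54) − (0.628981)(0.706823)(350) + (0.777420)(-380) = -427.00 m.
1° of latitude spans πR/180 = 111195 m, so Δφ = -427.00 / 111195 × 3600 = -13.824″.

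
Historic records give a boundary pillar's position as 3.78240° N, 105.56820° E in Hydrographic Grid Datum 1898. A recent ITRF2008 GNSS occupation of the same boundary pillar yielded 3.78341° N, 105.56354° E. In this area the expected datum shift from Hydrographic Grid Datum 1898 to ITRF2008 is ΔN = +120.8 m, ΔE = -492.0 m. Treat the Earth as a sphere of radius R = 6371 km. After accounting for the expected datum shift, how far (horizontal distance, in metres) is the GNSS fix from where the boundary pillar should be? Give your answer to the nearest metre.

Observed coordinate differences: Δφ = +0.00101°, Δλ = -0.00466°.
Converting to metres (1° lat = 111195 m, cos φ = 0.997822): observed ΔN = 112.3 m, observed ΔE = -517.0 m.
Subtracting the expected shift leaves a residual of 112.3 − (120.8) = -8.5 m north and -517.0 − (-492.0) = -25.0 m east.
Residual distance = √((-8.5)² + (-25.0)²) = 26.4 m.

26 m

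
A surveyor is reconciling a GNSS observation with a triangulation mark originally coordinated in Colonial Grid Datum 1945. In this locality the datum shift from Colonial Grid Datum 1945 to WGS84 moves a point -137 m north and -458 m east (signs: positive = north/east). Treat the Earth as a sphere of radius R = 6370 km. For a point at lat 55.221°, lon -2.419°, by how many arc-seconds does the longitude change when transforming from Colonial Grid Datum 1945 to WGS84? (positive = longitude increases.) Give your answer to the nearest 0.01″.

Δλ = -26.00″

At latitude 55.221°, cos φ = 0.570413.
One radian of longitude at latitude φ spans R cos φ, so Δλ = ΔE / (R cos φ) = -458.0 / (6370000 × 0.570413) = -1.2605e-04 rad = -25.999″.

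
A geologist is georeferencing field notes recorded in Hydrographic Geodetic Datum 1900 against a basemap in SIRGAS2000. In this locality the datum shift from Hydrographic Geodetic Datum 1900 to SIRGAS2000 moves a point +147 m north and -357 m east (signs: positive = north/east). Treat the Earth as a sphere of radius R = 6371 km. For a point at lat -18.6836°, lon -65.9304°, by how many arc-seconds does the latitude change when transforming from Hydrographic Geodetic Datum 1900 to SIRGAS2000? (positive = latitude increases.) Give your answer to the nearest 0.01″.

Δφ = 4.76″

On a sphere of radius R, 1 rad of latitude = R, so Δφ = ΔN / R = 147.0 / 6371000 = 2.3073e-05 rad = 4.759″.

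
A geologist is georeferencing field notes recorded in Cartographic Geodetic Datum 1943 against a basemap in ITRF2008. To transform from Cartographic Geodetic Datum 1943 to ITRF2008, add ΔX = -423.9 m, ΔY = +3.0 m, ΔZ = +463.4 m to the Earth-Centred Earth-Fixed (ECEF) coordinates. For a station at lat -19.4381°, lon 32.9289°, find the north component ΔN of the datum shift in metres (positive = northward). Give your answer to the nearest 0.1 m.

ΔN = 319.1 m

The local north axis is (−sin φ cos λ, −sin φ sin λ, cos φ), giving ΔN = -118.406 + 0.543 + 436.987 = 319.12 m.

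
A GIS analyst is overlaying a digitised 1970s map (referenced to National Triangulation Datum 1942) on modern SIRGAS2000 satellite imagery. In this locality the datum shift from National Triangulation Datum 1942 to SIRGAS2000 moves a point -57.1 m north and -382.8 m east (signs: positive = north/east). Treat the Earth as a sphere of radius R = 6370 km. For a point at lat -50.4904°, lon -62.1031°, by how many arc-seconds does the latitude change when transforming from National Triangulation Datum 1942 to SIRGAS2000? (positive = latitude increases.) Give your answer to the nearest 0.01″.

On a sphere of radius R, 1 rad of latitude = R, so Δφ = ΔN / R = -57.1 / 6370000 = -8.9639e-06 rad = -1.849″.

Δφ = -1.85″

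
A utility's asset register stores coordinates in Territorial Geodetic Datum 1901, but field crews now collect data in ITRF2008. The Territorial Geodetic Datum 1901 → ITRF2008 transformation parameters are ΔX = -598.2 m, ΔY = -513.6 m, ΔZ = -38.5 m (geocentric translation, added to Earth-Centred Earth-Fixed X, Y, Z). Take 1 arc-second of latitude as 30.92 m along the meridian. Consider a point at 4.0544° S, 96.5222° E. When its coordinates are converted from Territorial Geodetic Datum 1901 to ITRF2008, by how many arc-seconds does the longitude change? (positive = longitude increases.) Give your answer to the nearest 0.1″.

Δλ = 21.2″

sin φ = -0.070704, cos φ = 0.997497, sin λ = 0.993528, cos λ = -0.113588.
East component: ΔE = −sin λ·ΔX + cos λ·ΔY = −(0.993528)(-598.2) + (-0.113588)(-513.6) = 652.67 m.
1° of latitude spans 3600 × 30.92 = 111312 m; at latitude φ, 1° of longitude spans that × cos φ = 111033.4 m, so Δλ = 652.67 / 111033.4 × 3600 = 21.161″.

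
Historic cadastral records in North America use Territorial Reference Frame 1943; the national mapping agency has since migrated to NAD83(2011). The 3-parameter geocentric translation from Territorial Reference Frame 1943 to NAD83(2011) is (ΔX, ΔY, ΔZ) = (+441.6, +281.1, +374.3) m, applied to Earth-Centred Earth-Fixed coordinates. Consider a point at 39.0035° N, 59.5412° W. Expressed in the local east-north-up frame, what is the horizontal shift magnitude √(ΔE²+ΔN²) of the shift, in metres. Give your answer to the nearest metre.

At φ = 39.0035°, λ = -59.5412°: sin φ = 0.629368, cos φ = 0.777108, sin λ = -0.861994, cos λ = 0.506919.
ΔE = −sin λ·ΔX + cos λ·ΔY = −(-0.861994)·(441.6) + (0.506919)·(281.1) = 523.15 m.
ΔN = −sin φ cos λ·ΔX − sin φ sin λ·ΔY + cos φ·ΔZ = −(0.629368)(0.506919)(441.6) − (0.629368)(-0.861994)(281.1) + (0.777108)(374.3) = 302.48 m.
Horizontal magnitude = √(ΔE² + ΔN²) = √(523.15² + 302.48²) = 604.30 m.

604 m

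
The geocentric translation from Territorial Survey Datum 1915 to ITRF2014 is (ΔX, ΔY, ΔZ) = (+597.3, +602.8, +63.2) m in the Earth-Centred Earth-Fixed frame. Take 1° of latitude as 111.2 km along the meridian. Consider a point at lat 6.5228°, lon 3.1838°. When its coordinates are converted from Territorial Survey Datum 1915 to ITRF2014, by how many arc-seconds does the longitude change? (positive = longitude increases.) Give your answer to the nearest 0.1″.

Δλ = 18.5″

sin φ = 0.113599, cos φ = 0.993527, sin λ = 0.055539, cos λ = 0.998457.
East component: ΔE = −sin λ·ΔX + cos λ·ΔY = −(0.055539)(597.3) + (0.998457)(602.8) = 568.70 m.
1° of latitude spans 111200 m; at latitude φ, 1° of longitude spans that × cos φ = 110480.2 m, so Δλ = 568.70 / 110480.2 × 3600 = 18.531″.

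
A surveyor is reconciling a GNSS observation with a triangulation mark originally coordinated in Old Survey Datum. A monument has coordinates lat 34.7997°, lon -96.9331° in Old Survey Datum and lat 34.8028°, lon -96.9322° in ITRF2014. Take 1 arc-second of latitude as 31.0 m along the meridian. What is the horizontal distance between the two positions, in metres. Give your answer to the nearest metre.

356 m

Δφ = 34.8028° − 34.7997° = +0.0031°; Δλ = -96.9322° − -96.9331° = +0.0009°.
1° of latitude = 3600 × 31.00 = 111600 m.
ΔN = Δφ × 111600 = 346.0 m; ΔE = Δλ × 111600 × cos(34.7997°) = +0.0009 × 111600 × 0.821152 = 82.5 m.
Distance = √(ΔE² + ΔN²) = √(82.5² + 346.0²) = 355.7 m.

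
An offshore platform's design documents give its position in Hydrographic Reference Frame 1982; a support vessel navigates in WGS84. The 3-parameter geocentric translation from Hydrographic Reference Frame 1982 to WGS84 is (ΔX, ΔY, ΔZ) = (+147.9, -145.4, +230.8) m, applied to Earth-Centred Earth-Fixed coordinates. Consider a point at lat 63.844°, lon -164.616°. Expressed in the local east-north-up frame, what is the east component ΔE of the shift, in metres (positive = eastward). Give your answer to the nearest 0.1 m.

At φ = 63.844°, λ = -164.616°: sin φ = 0.897597, cos φ = 0.440817, sin λ = -0.265287, cos λ = -0.964170.
ΔE = −sin λ·ΔX + cos λ·ΔY = −(-0.265287)·(147.9) + (-0.964170)·(-145.4) = 179.43 m.

ΔE = 179.4 m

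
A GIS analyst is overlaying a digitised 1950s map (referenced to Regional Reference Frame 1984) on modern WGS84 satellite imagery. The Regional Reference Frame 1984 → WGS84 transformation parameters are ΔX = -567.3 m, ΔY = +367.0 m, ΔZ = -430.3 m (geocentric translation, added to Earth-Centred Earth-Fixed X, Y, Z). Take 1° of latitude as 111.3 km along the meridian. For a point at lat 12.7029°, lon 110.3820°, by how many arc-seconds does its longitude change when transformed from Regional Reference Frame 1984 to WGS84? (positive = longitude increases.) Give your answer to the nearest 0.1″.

Δλ = 13.4″

sin φ = 0.219896, cos φ = 0.975523, sin λ = 0.937391, cos λ = -0.348278.
East component: ΔE = −sin λ·ΔX + cos λ·ΔY = −(0.937391)(-567.3) + (-0.348278)(367.0) = 403.96 m.
1° of latitude spans 111300 m; at latitude φ, 1° of longitude spans that × cos φ = 108575.8 m, so Δλ = 403.96 / 108575.8 × 3600 = 13.394″.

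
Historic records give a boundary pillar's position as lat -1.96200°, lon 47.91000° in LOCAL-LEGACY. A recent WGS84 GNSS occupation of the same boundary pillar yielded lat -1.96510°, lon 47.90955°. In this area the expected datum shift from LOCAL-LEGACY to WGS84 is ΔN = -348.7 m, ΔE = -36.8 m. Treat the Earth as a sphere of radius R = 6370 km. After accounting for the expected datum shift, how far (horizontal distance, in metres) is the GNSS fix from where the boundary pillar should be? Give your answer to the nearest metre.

Observed coordinate differences: Δφ = -0.00310°, Δλ = -0.00045°.
Converting to metres (1° lat = 111177 m, cos φ = 0.999414): observed ΔN = -344.7 m, observed ΔE = -50.0 m.
Subtracting the expected shift leaves a residual of -344.7 − (-348.7) = 4.0 m north and -50.0 − (-36.8) = -13.2 m east.
Residual distance = √(4.0² + (-13.2)²) = 13.8 m.

14 m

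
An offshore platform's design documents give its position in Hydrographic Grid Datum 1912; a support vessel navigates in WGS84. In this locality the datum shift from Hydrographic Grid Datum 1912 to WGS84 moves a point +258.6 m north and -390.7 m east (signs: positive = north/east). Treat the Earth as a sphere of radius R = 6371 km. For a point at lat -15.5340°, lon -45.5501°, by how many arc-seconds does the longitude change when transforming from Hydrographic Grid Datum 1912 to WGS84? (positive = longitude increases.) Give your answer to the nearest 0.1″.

Δλ = -13.1″

At latitude -15.5340°, cos φ = 0.963472.
One radian of longitude at latitude φ spans R cos φ, so Δλ = ΔE / (R cos φ) = -390.7 / (6371000 × 0.963472) = -6.3650e-05 rad = -13.129″.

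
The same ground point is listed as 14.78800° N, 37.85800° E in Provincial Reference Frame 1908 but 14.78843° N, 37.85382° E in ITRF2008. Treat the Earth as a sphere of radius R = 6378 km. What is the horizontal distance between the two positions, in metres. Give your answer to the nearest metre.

452 m

Δφ = 14.78843° − 14.78800° = +0.00043°; Δλ = 37.85382° − 37.85800° = -0.00418°.
1° along a meridian = πR/180 = 111317 m.
ΔN = Δφ × 111317 = 47.9 m; ΔE = Δλ × 111317 × cos(14.78800°) = -0.00418 × 111317 × 0.966877 = -449.9 m.
Distance = √(ΔE² + ΔN²) = √((-449.9)² + 47.9²) = 452.4 m.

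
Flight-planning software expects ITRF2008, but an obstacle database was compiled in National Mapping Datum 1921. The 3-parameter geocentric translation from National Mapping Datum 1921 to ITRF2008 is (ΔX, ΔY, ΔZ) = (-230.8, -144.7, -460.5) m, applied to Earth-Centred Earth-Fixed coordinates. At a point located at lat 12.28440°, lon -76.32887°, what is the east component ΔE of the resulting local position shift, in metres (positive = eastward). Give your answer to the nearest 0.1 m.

The local east axis at (φ, λ) is (−sin λ, cos λ, 0), so ΔE = −sin(-76.32887°)·(-230.8) + cos(-76.32887°)·(-144.7) = -258.46 m.

ΔE = -258.5 m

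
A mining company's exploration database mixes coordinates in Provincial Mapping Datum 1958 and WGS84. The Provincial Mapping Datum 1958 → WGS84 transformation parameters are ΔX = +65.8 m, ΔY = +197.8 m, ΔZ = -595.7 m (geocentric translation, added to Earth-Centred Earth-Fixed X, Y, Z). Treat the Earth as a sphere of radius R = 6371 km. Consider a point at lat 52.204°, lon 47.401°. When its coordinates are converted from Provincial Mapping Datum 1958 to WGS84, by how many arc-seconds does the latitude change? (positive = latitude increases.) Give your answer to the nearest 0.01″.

sin φ = 0.790198, cos φ = 0.612852, sin λ = 0.736109, cos λ = 0.676863.
North component: ΔN = −sin φ cos λ·ΔX − sin φ sin λ·ΔY + cos φ·ΔZ = −(0.790198)(0.676863)(65.8) − (0.790198)(0.736109)(197.8) + (0.612852)(-595.7) = -515.32 m.
1° of latitude spans πR/180 = 111195 m, so Δφ = -515.32 / 111195 × 3600 = -16.684″.

Δφ = -16.68″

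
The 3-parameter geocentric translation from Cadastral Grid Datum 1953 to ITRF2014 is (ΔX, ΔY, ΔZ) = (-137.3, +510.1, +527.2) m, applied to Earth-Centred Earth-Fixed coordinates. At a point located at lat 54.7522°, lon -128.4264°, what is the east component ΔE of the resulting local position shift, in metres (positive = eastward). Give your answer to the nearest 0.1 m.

At φ = 54.7522°, λ = -128.4264°: sin φ = 0.816664, cos φ = 0.577114, sin λ = -0.783407, cos λ = -0.621509.
ΔE = −sin λ·ΔX + cos λ·ΔY = −(-0.783407)·(-137.3) + (-0.621509)·(510.1) = -424.59 m.

ΔE = -424.6 m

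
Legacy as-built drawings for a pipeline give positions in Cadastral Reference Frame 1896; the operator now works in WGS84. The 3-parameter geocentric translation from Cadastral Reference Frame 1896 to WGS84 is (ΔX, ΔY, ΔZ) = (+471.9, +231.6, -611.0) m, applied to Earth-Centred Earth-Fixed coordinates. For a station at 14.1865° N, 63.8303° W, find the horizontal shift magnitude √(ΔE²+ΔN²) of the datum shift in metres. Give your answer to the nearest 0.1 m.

792.0 m

The local east axis at (φ, λ) is (−sin λ, cos λ, 0), so ΔE = −sin(-63.8303°)·471.9 + cos(-63.8303°)·231.6 = 525.67 m.
The local north axis is (−sin φ cos λ, −sin φ sin λ, cos φ), giving ΔN = -51.006 + 50.942 − 592.366 = -592.43 m.
Horizontal magnitude = √(ΔE² + ΔN²) = √(525.67² + (-592.43)²) = 792.02 m.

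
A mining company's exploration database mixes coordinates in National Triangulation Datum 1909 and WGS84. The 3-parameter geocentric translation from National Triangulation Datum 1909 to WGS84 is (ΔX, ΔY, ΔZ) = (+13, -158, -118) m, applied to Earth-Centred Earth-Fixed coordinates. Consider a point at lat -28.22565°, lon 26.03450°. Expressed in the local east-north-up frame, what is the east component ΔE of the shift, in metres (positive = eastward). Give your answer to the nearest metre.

The local east axis at (φ, λ) is (−sin λ, cos λ, 0), so ΔE = −sin(26.03450°)·13 + cos(26.03450°)·(-158) = -147.67 m.

ΔE = -148 m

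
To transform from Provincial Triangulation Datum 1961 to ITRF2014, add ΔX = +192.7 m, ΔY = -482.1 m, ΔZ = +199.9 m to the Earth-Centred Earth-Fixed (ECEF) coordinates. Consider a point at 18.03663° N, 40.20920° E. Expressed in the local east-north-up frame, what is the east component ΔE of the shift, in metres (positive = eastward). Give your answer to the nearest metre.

At φ = 18.03663°, λ = 40.20920°: sin φ = 0.309625, cos φ = 0.950859, sin λ = 0.645580, cos λ = 0.763692.
ΔE = −sin λ·ΔX + cos λ·ΔY = −(0.645580)·(192.7) + (0.763692)·(-482.1) = -492.58 m.

ΔE = -493 m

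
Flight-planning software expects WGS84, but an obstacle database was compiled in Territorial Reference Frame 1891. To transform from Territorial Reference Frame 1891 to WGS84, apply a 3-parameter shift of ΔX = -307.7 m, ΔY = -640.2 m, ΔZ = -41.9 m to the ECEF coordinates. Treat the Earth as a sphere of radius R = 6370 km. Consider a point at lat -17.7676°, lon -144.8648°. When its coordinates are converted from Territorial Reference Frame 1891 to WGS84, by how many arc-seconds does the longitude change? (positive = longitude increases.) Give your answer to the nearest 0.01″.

sin φ = -0.305157, cos φ = 0.952302, sin λ = -0.575508, cos λ = -0.817796.
East component: ΔE = −sin λ·ΔX + cos λ·ΔY = −(-0.575508)(-307.7) + (-0.817796)(-640.2) = 346.47 m.
1° of latitude spans πR/180 = 111177 m; at latitude φ, 1° of longitude spans that × cos φ = 105874.5 m, so Δλ = 346.47 / 105874.5 × 3600 = 11.781″.

Δλ = 11.78″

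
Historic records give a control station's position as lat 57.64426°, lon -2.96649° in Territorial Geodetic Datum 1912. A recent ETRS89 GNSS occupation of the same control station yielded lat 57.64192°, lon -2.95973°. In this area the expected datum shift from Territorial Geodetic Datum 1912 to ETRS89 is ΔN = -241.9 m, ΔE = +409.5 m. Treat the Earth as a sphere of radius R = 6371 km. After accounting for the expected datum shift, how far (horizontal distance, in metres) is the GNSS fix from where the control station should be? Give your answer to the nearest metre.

Observed coordinate differences: Δφ = -0.00234°, Δλ = +0.00676°.
Converting to metres (1° lat = 111195 m, cos φ = 0.535174): observed ΔN = -260.2 m, observed ΔE = 402.3 m.
Subtracting the expected shift leaves a residual of -260.2 − (-241.9) = -18.3 m north and 402.3 − (409.5) = -7.2 m east.
Residual distance = √((-18.3)² + (-7.2)²) = 19.7 m.

20 m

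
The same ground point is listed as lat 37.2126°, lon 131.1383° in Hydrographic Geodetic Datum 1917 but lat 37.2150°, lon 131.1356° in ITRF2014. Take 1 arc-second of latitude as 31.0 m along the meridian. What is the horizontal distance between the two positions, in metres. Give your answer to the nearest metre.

Δφ = 37.2150° − 37.2126° = +0.0024°; Δλ = 131.1356° − 131.1383° = -0.0027°.
1° of latitude = 3600 × 31.00 = 111600 m.
ΔN = Δφ × 111600 = 267.8 m; ΔE = Δλ × 111600 × cos(37.2126°) = -0.0027 × 111600 × 0.796397 = -240.0 m.
Distance = √(ΔE² + ΔN²) = √((-240.0)² + 267.8²) = 359.6 m.

360 m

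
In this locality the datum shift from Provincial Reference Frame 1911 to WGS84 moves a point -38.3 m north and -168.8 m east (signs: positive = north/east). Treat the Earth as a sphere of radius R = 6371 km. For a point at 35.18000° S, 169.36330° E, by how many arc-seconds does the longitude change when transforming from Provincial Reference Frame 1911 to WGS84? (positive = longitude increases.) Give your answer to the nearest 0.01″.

At latitude -35.18000°, cos φ = 0.817346.
One radian of longitude at latitude φ spans R cos φ, so Δλ = ΔE / (R cos φ) = -168.8 / (6371000 × 0.817346) = -3.2416e-05 rad = -6.686″.

Δλ = -6.69″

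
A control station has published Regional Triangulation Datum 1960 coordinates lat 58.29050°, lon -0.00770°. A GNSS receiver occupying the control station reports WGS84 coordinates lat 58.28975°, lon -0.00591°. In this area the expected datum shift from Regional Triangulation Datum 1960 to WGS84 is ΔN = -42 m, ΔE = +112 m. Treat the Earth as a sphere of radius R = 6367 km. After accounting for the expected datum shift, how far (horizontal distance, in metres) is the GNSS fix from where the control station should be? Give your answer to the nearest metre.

42 m

Observed coordinate differences: Δφ = -0.00075°, Δλ = +0.00179°.
Converting to metres (1° lat = 111125 m, cos φ = 0.525613): observed ΔN = -83.3 m, observed ΔE = 104.6 m.
Subtracting the expected shift leaves a residual of -83.3 − (-42) = -41.3 m north and 104.6 − (112) = -7.4 m east.
Residual distance = √((-41.3)² + (-7.4)²) = 42.0 m.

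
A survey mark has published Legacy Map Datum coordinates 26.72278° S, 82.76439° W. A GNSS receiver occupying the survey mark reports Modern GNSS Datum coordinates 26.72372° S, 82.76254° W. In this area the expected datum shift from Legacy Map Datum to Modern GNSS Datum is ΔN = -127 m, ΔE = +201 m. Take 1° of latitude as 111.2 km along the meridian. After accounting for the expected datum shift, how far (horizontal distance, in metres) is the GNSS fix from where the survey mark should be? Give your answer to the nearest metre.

Observed coordinate differences: Δφ = -0.00094°, Δλ = +0.00185°.
Converting to metres (1° lat = 111200 m, cos φ = 0.893193): observed ΔN = -104.5 m, observed ΔE = 183.7 m.
Subtracting the expected shift leaves a residual of -104.5 − (-127) = 22.5 m north and 183.7 − (201) = -17.3 m east.
Residual distance = √(22.5² + (-17.3)²) = 28.3 m.

28 m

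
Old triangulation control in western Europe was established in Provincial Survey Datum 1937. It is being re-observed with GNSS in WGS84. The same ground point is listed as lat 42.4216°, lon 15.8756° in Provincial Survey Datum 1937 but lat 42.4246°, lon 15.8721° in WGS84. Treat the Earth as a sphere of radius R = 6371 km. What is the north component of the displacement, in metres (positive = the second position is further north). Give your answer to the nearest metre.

Δφ = 42.4246° − 42.4216° = +0.0030°; Δλ = 15.8721° − 15.8756° = -0.0035°.
1° along a meridian = πR/180 = 111195 m.
ΔN = Δφ × 111195 = 333.6 m; ΔE = Δλ × 111195 × cos(42.4216°) = -0.0035 × 111195 × 0.738201 = -287.3 m.

ΔN = 334 m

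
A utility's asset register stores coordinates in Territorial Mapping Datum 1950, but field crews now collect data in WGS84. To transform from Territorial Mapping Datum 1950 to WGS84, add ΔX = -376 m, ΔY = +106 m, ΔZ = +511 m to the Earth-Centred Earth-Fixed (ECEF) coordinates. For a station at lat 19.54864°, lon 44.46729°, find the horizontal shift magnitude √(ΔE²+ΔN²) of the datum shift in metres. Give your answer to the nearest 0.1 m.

643.1 m

At φ = 19.54864°, λ = 44.46729°: sin φ = 0.334607, cos φ = 0.942358, sin λ = 0.700502, cos λ = 0.713650.
ΔE = −sin λ·ΔX + cos λ·ΔY = −(0.700502)·(-376) + (0.713650)·(106) = 339.04 m.
ΔN = −sin φ cos λ·ΔX − sin φ sin λ·ΔY + cos φ·ΔZ = −(0.334607)(0.713650)(-376) − (0.334607)(0.700502)(106) + (0.942358)(511) = 546.49 m.
Horizontal magnitude = √(ΔE² + ΔN²) = √(339.04² + 546.49²) = 643.11 m.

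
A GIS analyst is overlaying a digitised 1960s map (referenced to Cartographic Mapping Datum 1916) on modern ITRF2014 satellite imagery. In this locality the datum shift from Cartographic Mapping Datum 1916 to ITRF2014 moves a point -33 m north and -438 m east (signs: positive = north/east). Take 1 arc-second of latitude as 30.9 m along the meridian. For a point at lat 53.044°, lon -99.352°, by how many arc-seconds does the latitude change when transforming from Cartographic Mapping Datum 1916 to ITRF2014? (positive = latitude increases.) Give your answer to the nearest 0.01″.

Δφ = -1.07″

1″ of latitude = 30.90 m, so Δφ = -33.0 / 30.90 = -1.068″.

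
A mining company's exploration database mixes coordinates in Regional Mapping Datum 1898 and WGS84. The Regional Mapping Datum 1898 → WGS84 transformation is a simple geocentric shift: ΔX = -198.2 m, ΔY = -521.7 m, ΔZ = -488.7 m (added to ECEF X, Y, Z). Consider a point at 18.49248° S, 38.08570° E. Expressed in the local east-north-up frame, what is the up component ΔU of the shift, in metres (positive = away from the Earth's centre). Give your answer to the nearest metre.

The local up (radial) axis is (cos φ cos λ, cos φ sin λ, sin φ), giving ΔU = -147.946 − 305.189 + 155.006 = -298.13 m.

ΔU = -298 m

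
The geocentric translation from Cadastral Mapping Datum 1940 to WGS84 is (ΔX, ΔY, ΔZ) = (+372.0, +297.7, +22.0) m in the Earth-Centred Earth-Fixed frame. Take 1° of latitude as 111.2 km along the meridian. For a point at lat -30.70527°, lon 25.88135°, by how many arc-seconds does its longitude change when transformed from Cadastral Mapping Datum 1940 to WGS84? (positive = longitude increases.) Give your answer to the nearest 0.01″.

sin φ = -0.510622, cos φ = 0.859805, sin λ = 0.436509, cos λ = 0.899700.
East component: ΔE = −sin λ·ΔX + cos λ·ΔY = −(0.436509)(372.0) + (0.899700)(297.7) = 105.46 m.
1° of latitude spans 111200 m; at latitude φ, 1° of longitude spans that × cos φ = 95610.4 m, so Δλ = 105.46 / 95610.4 × 3600 = 3.971″.

Δλ = 3.97″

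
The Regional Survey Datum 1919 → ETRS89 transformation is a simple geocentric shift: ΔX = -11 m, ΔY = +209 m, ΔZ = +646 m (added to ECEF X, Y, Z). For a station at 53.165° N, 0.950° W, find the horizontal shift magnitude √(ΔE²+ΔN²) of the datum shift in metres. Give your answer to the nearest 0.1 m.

The local east axis at (φ, λ) is (−sin λ, cos λ, 0), so ΔE = −sin(-0.950°)·(-11) + cos(-0.950°)·209 = 208.79 m.
The local north axis is (−sin φ cos λ, −sin φ sin λ, cos φ), giving ΔN = 8.803 + 2.773 + 387.285 = 398.86 m.
Horizontal magnitude = √(ΔE² + ΔN²) = √(208.79² + 398.86²) = 450.20 m.

450.2 m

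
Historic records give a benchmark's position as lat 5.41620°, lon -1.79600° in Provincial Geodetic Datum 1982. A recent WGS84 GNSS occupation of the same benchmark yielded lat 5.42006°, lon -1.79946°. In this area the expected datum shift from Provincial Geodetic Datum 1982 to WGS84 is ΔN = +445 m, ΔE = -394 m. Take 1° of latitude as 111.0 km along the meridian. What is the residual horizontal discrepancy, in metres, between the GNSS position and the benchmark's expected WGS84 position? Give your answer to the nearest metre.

20 m

Observed coordinate differences: Δφ = +0.00386°, Δλ = -0.00346°.
Converting to metres (1° lat = 111000 m, cos φ = 0.995535): observed ΔN = 428.5 m, observed ΔE = -382.3 m.
Subtracting the expected shift leaves a residual of 428.5 − (445) = -16.5 m north and -382.3 − (-394) = 11.7 m east.
Residual distance = √((-16.5)² + 11.7²) = 20.2 m.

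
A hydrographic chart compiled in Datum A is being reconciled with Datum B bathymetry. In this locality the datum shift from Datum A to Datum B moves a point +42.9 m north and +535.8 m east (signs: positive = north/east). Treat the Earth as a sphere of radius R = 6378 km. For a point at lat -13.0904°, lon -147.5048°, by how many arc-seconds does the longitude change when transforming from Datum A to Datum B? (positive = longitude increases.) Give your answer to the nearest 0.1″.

At latitude -13.0904°, cos φ = 0.974014.
One radian of longitude at latitude φ spans R cos φ, so Δλ = ΔE / (R cos φ) = 535.8 / (6378000 × 0.974014) = 8.6249e-05 rad = 17.790″.

Δλ = 17.8″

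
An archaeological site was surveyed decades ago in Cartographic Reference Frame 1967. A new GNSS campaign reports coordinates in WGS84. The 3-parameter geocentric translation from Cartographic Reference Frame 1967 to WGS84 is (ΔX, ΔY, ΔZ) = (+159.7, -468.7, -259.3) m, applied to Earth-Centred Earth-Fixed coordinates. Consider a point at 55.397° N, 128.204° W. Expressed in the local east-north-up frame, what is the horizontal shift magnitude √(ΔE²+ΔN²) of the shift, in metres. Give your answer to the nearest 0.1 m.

555.7 m

At φ = 55.397°, λ = -128.204°: sin φ = 0.823107, cos φ = 0.567887, sin λ = -0.785814, cos λ = -0.618463.
ΔE = −sin λ·ΔX + cos λ·ΔY = −(-0.785814)·(159.7) + (-0.618463)·(-468.7) = 415.37 m.
ΔN = −sin φ cos λ·ΔX − sin φ sin λ·ΔY + cos φ·ΔZ = −(0.823107)(-0.618463)(159.7) − (0.823107)(-0.785814)(-468.7) + (0.567887)(-259.3) = -369.12 m.
Horizontal magnitude = √(ΔE² + ΔN²) = √(415.37² + (-369.12)²) = 555.68 m.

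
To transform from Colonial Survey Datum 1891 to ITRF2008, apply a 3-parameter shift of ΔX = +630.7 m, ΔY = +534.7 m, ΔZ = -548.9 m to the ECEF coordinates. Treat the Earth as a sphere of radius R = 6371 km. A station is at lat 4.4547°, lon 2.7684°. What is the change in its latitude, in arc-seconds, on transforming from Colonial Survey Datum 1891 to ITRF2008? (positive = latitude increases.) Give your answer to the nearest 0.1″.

sin φ = 0.077671, cos φ = 0.996979, sin λ = 0.048299, cos λ = 0.998833.
North component: ΔN = −sin φ cos λ·ΔX − sin φ sin λ·ΔY + cos φ·ΔZ = −(0.077671)(0.998833)(630.7) − (0.077671)(0.048299)(534.7) + (0.996979)(-548.9) = -598.18 m.
1° of latitude spans πR/180 = 111195 m, so Δφ = -598.18 / 111195 × 3600 = -19.366″.

Δφ = -19.4″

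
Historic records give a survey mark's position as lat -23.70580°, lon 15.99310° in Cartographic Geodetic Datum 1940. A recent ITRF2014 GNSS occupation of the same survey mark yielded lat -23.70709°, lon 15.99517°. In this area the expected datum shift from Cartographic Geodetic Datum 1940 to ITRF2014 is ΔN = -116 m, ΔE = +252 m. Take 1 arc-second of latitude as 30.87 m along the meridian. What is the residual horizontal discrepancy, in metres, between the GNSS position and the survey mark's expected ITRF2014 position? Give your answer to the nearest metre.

Observed coordinate differences: Δφ = -0.00129°, Δλ = +0.00207°.
Converting to metres (1° lat = 111132 m, cos φ = 0.915622): observed ΔN = -143.4 m, observed ΔE = 210.6 m.
Subtracting the expected shift leaves a residual of -143.4 − (-116) = -27.4 m north and 210.6 − (252) = -41.4 m east.
Residual distance = √((-27.4)² + (-41.4)²) = 49.6 m.

50 m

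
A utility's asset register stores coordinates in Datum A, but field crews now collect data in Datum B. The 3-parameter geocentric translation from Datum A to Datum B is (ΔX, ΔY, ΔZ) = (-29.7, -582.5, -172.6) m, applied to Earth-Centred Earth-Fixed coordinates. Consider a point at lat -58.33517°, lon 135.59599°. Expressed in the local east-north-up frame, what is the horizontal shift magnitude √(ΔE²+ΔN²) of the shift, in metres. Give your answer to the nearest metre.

606 m

The local east axis at (φ, λ) is (−sin λ, cos λ, 0), so ΔE = −sin(135.59599°)·(-29.7) + cos(135.59599°)·(-582.5) = 436.93 m.
The local north axis is (−sin φ cos λ, −sin φ sin λ, cos φ), giving ΔN = 18.060 − 346.908 − 90.606 = -419.45 m.
Horizontal magnitude = √(ΔE² + ΔN²) = √(436.93² + (-419.45)²) = 605.68 m.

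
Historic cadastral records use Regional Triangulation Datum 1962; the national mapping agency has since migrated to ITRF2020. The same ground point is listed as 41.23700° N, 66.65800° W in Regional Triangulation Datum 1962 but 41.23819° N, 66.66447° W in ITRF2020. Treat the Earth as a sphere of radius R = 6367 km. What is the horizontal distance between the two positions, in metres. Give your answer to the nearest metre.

Δφ = 41.23819° − 41.23700° = +0.00119°; Δλ = -66.66447° − -66.65800° = -0.00647°.
1° along a meridian = πR/180 = 111125 m.
ΔN = Δφ × 111125 = 132.2 m; ΔE = Δλ × 111125 × cos(41.23700°) = -0.00647 × 111125 × 0.751989 = -540.7 m.
Distance = √(ΔE² + ΔN²) = √((-540.7)² + 132.2²) = 556.6 m.

557 m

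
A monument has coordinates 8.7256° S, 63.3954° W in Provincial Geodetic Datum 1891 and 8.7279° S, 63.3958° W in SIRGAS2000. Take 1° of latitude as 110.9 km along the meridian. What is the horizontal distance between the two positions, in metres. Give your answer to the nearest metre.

259 m

Δφ = -8.7279° − -8.7256° = -0.0023°; Δλ = -63.3958° − -63.3954° = -0.0004°.
ΔN = Δφ × 110900 = -255.1 m; ΔE = Δλ × 110900 × cos(-8.7256°) = -0.0004 × 110900 × 0.988426 = -43.8 m.
Distance = √(ΔE² + ΔN²) = √((-43.8)² + (-255.1)²) = 258.8 m.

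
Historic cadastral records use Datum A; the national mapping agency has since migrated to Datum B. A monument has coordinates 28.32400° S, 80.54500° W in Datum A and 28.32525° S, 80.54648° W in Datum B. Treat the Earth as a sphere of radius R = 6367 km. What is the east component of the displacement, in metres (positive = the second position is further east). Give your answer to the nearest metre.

Δφ = -28.32525° − -28.32400° = -0.00125°; Δλ = -80.54648° − -80.54500° = -0.00148°.
1° along a meridian = πR/180 = 111125 m.
ΔN = Δφ × 111125 = -138.9 m; ΔE = Δλ × 111125 × cos(-28.32400°) = -0.00148 × 111125 × 0.880279 = -144.8 m.

ΔE = -145 m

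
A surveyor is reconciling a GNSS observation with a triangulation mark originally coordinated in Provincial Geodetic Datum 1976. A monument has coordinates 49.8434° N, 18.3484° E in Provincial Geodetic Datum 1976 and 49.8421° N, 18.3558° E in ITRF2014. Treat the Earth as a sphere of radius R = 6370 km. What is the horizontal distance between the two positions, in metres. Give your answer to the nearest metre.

Δφ = 49.8421° − 49.8434° = -0.0013°; Δλ = 18.3558° − 18.3484° = +0.0074°.
1° along a meridian = πR/180 = 111177 m.
ΔN = Δφ × 111177 = -144.5 m; ΔE = Δλ × 111177 × cos(49.8434°) = +0.0074 × 111177 × 0.644879 = 530.6 m.
Distance = √(ΔE² + ΔN²) = √(530.6² + (-144.5)²) = 549.9 m.

550 m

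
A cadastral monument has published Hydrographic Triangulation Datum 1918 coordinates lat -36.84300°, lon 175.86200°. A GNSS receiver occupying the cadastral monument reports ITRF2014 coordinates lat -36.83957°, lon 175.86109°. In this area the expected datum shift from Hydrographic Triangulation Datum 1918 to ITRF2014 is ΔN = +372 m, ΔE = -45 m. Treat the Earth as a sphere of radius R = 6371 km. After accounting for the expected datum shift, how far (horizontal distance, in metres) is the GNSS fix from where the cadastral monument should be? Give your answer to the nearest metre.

37 m

Observed coordinate differences: Δφ = +0.00343°, Δλ = -0.00091°.
Converting to metres (1° lat = 111195 m, cos φ = 0.800282): observed ΔN = 381.4 m, observed ΔE = -81.0 m.
Subtracting the expected shift leaves a residual of 381.4 − (372) = 9.4 m north and -81.0 − (-45) = -36.0 m east.
Residual distance = √(9.4² + (-36.0)²) = 37.2 m.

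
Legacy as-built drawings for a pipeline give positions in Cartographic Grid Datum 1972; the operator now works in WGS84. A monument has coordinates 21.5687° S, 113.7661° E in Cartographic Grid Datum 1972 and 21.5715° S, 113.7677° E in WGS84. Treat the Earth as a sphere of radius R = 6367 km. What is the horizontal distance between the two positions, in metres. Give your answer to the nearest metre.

352 m

Δφ = -21.5715° − -21.5687° = -0.0028°; Δλ = 113.7677° − 113.7661° = +0.0016°.
1° along a meridian = πR/180 = 111125 m.
ΔN = Δφ × 111125 = -311.2 m; ΔE = Δλ × 111125 × cos(-21.5687°) = +0.0016 × 111125 × 0.929977 = 165.4 m.
Distance = √(ΔE² + ΔN²) = √(165.4² + (-311.2)²) = 352.4 m.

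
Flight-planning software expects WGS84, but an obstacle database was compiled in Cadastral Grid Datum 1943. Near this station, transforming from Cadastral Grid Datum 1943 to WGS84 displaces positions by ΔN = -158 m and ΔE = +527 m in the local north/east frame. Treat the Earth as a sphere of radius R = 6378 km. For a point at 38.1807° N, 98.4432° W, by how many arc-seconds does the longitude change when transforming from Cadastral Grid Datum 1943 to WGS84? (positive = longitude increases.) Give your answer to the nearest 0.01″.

Δλ = 21.68″

At latitude 38.1807°, cos φ = 0.786065.
One radian of longitude at latitude φ spans R cos φ, so Δλ = ΔE / (R cos φ) = 527.0 / (6378000 × 0.786065) = 1.0512e-04 rad = 21.682″.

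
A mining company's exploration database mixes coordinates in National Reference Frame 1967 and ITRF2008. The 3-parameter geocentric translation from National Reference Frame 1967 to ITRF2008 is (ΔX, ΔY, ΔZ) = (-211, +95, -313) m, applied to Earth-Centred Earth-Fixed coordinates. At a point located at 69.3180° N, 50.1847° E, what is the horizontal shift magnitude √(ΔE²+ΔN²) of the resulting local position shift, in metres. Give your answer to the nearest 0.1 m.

At φ = 69.3180°, λ = 50.1847°: sin φ = 0.935555, cos φ = 0.353181, sin λ = 0.768113, cos λ = 0.640315.
ΔE = −sin λ·ΔX + cos λ·ΔY = −(0.768113)·(-211) + (0.640315)·(95) = 222.90 m.
ΔN = −sin φ cos λ·ΔX − sin φ sin λ·ΔY + cos φ·ΔZ = −(0.935555)(0.640315)(-211) − (0.935555)(0.768113)(95) + (0.353181)(-313) = -52.41 m.
Horizontal magnitude = √(ΔE² + ΔN²) = √(222.90² + (-52.41)²) = 228.98 m.

229.0 m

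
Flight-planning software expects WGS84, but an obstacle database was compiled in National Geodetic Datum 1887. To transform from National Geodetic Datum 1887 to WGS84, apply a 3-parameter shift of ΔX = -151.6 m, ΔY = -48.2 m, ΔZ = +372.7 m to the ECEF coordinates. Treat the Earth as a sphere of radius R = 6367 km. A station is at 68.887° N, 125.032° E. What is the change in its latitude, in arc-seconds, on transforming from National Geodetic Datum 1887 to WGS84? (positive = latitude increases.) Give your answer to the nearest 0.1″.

Δφ = 2.9″

sin φ = 0.932872, cos φ = 0.360208, sin λ = 0.818832, cos λ = -0.574034.
North component: ΔN = −sin φ cos λ·ΔX − sin φ sin λ·ΔY + cos φ·ΔZ = −(0.932872)(-0.574034)(-151.6) − (0.932872)(0.818832)(-48.2) + (0.360208)(372.7) = 89.89 m.
1° of latitude spans πR/180 = 111125 m, so Δφ = 89.89 / 111125 × 3600 = 2.912″.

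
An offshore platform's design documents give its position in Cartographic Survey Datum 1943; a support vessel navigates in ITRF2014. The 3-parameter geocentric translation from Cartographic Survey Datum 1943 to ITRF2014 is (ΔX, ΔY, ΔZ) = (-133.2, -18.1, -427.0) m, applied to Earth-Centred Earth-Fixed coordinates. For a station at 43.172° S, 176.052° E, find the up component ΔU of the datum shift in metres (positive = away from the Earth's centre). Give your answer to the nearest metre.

At φ = -43.172°, λ = 176.052°: sin φ = -0.684191, cos φ = 0.729303, sin λ = 0.068851, cos λ = -0.997627.
ΔU = cos φ cos λ·ΔX + cos φ sin λ·ΔY + sin φ·ΔZ = (0.729303)(-0.997627)(-133.2) + (0.729303)(0.068851)(-18.1) + (-0.684191)(-427.0) = 388.15 m.

ΔU = 388 m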